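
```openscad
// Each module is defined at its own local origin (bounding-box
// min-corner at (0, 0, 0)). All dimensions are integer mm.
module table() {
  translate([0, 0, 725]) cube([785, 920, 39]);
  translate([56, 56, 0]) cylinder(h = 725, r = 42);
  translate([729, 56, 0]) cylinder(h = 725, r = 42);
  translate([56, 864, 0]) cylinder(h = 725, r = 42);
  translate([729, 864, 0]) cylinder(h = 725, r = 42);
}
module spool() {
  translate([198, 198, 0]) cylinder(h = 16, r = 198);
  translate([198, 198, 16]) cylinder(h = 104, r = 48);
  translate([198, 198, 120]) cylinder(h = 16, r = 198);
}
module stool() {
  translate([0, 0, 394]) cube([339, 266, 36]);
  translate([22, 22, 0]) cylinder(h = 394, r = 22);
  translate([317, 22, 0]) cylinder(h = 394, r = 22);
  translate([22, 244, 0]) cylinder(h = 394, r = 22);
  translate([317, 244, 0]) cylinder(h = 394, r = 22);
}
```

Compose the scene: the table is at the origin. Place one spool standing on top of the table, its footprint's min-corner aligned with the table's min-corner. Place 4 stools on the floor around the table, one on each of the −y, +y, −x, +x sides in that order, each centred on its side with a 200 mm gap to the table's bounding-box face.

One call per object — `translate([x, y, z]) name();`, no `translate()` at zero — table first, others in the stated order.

table();
translate([0, 0, 764]) spool();
translate([223, -466, 0]) stool();
translate([223, 1120, 0]) stool();
translate([-539, 327, 0]) stool();
translate([985, 327, 0]) stool();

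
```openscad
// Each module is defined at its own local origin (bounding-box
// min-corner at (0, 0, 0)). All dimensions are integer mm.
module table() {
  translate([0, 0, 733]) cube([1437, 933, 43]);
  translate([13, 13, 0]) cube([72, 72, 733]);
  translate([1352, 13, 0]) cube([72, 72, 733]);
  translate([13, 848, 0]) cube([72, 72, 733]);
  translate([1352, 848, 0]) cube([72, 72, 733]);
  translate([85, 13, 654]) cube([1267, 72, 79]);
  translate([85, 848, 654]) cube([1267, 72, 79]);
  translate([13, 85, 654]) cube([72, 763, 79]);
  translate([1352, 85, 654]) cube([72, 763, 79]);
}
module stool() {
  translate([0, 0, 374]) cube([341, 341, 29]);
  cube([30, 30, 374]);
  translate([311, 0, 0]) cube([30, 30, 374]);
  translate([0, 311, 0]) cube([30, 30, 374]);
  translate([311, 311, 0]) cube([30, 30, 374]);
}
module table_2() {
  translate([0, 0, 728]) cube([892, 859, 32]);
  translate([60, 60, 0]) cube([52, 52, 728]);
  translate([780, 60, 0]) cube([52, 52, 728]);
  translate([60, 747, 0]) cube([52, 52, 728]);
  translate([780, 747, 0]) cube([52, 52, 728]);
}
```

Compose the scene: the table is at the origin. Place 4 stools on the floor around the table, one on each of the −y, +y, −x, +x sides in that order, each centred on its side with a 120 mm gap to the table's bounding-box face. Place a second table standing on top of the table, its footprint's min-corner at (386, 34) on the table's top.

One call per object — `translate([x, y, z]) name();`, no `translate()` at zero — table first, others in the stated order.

table();
translate([548, -461, 0]) stool();
translate([548, 1053, 0]) stool();
translate([-461, 296, 0]) stool();
translate([1557, 296, 0]) stool();
translate([386, 34, 776]) table_2();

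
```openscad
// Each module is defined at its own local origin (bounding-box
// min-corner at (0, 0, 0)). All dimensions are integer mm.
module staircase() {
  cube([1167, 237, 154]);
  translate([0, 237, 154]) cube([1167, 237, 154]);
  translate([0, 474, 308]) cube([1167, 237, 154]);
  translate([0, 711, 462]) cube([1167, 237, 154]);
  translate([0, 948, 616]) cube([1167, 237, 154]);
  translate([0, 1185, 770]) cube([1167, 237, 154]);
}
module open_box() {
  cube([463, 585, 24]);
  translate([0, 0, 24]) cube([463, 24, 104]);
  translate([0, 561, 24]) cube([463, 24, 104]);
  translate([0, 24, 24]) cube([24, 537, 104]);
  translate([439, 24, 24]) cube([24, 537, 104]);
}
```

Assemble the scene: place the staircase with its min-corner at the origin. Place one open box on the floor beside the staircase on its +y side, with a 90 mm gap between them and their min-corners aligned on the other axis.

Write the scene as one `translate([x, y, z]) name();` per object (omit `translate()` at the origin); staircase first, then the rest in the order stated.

staircase();
translate([0, 1512, 0]) open_box();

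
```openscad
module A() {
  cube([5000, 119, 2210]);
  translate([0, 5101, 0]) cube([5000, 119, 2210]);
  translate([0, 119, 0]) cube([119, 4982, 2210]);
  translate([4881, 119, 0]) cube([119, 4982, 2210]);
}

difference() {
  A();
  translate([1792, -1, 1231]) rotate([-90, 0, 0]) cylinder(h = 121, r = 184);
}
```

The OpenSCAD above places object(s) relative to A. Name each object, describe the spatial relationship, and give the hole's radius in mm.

The subtracted cylinder has r = 184 mm.

A is a house frame. The house frame has a circular hole through its front wall. The hole's radius is 184 mm.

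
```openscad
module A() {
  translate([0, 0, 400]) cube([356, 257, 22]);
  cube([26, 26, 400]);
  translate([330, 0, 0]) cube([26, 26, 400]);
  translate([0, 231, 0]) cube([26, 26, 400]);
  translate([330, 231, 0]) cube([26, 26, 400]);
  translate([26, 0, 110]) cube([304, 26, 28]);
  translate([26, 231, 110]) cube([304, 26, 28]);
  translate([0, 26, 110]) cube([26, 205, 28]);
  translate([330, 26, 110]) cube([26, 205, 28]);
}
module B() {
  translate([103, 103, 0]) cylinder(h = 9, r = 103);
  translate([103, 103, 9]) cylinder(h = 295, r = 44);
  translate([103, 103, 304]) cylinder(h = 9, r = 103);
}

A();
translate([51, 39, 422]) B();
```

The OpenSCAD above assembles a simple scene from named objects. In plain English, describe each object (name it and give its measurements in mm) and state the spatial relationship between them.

A is a simple wooden stool: a rectangular seat 356 mm (x) by 257 mm (y), 22 mm thick, top face at z = 422 mm, on four square legs, each 26×26 mm in cross-section. The legs rest on z = 0, each flush with a corner of the seat. Four stretchers, 26 mm wide and 28 mm tall, connect adjacent legs with their undersides at z = 110 mm, each running between the inner faces of the legs it joins and aligned with the legs' outer faces on the other axis.

B is a spool: two coaxial disc flanges of radius 103 mm and thickness 9 mm, joined by a core cylinder of radius 44 mm and height 295 mm. The lower flange rests on z = 0 and the three cylinders share a vertical axis.

The spool is on top of the stool.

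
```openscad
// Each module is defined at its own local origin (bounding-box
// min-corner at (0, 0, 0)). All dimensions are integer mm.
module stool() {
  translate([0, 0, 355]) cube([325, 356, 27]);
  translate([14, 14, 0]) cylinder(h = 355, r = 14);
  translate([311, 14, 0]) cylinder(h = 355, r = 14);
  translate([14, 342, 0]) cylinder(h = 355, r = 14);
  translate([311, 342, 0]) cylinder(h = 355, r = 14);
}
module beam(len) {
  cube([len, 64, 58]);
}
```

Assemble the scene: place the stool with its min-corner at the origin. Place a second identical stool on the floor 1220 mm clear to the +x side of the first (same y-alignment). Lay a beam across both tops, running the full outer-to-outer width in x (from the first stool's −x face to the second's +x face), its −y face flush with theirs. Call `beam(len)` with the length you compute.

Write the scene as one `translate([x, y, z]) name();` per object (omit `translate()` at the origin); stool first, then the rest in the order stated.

stool();
translate([1545, 0, 0]) stool();
translate([0, 0, 382]) beam(1870);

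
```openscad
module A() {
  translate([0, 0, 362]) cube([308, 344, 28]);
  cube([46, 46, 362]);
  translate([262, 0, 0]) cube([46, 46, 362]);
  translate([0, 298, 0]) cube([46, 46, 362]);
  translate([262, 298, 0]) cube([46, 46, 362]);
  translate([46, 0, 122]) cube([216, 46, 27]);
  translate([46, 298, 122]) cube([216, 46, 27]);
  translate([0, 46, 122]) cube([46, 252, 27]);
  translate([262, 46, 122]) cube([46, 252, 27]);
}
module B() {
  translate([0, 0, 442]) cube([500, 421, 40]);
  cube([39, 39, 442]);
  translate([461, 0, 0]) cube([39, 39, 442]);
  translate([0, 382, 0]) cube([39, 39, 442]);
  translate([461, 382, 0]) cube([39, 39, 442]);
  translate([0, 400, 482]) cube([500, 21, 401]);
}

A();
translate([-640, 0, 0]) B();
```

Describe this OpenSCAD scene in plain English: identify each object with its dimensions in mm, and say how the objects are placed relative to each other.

A is a four-legged stool. The seat is 308×344 mm, 28 mm thick, top at z = 390 mm. It stands on four square legs, each 46×46 mm in cross-section, from z = 0 to the seat underside, each flush with a corner of the seat. Four stretchers, 46 mm wide and 27 mm tall, connect adjacent legs with their undersides at z = 122 mm, each running between the inner faces of the legs it joins and aligned with the legs' outer faces on the other axis.

B is a chair: 500×421 mm seat, 40 mm thick, top at z = 482 mm, on four 39 mm square corner legs flush with the seat edges. A 21 mm thick backrest slab spans the full seat width, extending 401 mm above the seat top, its back face flush with the seat's +y edge.

The chair is on the floor beside the stool on its −x side.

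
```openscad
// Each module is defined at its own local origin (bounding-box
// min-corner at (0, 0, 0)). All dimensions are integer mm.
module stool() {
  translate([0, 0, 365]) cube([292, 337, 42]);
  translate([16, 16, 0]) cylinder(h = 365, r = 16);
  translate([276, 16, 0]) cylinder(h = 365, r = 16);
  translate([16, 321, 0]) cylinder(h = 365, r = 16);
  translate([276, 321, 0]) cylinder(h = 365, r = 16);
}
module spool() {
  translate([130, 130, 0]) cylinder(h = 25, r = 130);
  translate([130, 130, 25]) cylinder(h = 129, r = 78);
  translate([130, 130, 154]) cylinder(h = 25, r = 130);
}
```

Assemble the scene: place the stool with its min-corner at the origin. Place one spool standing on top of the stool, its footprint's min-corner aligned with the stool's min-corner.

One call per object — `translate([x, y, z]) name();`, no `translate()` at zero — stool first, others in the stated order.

stool();
translate([0, 0, 407]) spool();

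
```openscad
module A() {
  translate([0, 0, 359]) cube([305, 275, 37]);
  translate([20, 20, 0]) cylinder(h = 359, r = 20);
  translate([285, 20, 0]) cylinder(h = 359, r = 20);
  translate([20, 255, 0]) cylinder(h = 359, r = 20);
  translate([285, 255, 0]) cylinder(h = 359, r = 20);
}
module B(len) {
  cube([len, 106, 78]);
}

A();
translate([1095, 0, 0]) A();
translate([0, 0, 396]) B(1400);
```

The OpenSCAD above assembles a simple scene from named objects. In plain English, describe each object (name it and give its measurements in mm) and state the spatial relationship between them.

A is a simple wooden stool: a rectangular seat 305 mm (x) by 275 mm (y), 37 mm thick, top face at z = 396 mm, on four round legs, each 40 mm in diameter. The legs rest on z = 0, each leg's axis is inset half a diameter from the nearest pair of seat edges (so the leg's bounding box is flush with the corner).

B is a rectangular beam 1400 mm long (x), 106 mm deep (y), 78 mm thick (z).

The beam spans the tops of two stools placed 790 mm apart, resting at z = 396 mm.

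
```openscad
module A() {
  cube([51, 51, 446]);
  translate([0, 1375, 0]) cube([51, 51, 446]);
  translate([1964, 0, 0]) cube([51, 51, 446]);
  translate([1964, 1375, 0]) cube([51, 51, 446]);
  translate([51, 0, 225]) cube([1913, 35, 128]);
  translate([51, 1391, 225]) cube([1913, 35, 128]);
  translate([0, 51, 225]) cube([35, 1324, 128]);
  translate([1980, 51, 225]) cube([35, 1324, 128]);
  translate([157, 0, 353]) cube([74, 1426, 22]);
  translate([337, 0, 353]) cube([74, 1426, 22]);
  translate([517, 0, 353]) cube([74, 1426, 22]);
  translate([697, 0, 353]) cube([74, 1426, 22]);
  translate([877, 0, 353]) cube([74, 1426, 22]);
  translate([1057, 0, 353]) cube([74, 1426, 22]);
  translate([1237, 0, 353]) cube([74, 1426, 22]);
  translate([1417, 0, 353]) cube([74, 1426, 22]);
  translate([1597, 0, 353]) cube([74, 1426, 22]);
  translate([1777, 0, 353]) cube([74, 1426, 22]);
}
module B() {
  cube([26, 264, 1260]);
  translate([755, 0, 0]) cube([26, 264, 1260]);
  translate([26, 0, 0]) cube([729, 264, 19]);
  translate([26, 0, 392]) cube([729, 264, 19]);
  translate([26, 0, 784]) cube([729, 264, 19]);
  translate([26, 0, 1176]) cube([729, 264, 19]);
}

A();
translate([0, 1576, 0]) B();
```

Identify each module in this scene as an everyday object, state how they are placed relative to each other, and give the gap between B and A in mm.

A is a bed frame. B is a bookshelf. The bookshelf is on the floor beside the bed frame on its +y side. The gap between the bookshelf and the bed frame is 150 mm.

The bookshelf's nearest face is 150 mm from the bed frame's +y face.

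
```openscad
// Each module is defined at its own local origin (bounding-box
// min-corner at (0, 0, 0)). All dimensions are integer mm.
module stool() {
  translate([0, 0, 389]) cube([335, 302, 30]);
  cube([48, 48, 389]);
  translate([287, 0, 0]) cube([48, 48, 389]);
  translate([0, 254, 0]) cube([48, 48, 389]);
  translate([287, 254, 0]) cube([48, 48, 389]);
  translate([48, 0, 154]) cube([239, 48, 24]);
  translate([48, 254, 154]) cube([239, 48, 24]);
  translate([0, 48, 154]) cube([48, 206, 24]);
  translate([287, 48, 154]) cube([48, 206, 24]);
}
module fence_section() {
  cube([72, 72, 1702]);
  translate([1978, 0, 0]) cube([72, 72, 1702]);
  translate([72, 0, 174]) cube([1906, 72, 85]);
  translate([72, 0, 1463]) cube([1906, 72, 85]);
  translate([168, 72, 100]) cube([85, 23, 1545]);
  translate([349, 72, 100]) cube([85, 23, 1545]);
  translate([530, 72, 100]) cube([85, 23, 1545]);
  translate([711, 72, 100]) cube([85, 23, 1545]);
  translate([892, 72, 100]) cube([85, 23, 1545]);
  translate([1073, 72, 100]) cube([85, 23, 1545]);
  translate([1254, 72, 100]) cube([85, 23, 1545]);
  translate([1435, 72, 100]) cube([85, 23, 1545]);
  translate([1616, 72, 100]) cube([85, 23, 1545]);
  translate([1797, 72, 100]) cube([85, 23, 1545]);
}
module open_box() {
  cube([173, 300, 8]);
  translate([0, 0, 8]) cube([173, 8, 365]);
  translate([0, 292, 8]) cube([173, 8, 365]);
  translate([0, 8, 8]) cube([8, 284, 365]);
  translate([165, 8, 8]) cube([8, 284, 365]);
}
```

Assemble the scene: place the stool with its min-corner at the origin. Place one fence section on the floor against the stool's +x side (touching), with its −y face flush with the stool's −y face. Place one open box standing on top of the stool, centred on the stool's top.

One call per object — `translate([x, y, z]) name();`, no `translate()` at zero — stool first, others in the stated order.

stool();
translate([335, 0, 0]) fence_section();
translate([81, 1, 419]) open_box();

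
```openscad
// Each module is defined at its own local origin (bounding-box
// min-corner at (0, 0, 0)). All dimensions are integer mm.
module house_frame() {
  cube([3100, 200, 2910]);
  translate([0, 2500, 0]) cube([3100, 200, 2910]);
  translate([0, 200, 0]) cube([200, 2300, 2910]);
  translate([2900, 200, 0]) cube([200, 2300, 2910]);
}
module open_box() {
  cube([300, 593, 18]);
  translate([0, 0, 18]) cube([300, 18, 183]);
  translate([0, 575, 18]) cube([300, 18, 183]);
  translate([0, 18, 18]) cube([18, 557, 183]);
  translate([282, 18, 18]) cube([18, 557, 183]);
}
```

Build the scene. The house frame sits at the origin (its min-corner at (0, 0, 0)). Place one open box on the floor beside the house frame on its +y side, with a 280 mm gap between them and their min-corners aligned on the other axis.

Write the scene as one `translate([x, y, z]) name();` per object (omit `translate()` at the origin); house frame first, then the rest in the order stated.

house_frame();
translate([0, 2980, 0]) open_box();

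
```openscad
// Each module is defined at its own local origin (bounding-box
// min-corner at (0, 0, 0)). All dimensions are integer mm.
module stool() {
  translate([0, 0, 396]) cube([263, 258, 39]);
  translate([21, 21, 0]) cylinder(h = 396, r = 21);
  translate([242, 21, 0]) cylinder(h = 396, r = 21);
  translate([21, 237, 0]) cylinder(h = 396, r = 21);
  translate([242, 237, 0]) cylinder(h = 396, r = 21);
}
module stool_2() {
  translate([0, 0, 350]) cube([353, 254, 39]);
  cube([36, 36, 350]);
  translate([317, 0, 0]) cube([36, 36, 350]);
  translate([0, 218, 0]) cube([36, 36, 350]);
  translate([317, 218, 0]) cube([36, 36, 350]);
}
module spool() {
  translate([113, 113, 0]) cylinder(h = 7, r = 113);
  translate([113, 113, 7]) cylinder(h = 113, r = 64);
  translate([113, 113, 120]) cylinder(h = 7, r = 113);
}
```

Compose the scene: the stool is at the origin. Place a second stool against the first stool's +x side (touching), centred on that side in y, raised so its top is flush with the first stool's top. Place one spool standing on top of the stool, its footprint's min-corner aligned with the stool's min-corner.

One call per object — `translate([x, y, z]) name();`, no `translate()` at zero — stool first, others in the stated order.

stool();
translate([263, 2, 46]) stool_2();
translate([0, 0, 435]) spool();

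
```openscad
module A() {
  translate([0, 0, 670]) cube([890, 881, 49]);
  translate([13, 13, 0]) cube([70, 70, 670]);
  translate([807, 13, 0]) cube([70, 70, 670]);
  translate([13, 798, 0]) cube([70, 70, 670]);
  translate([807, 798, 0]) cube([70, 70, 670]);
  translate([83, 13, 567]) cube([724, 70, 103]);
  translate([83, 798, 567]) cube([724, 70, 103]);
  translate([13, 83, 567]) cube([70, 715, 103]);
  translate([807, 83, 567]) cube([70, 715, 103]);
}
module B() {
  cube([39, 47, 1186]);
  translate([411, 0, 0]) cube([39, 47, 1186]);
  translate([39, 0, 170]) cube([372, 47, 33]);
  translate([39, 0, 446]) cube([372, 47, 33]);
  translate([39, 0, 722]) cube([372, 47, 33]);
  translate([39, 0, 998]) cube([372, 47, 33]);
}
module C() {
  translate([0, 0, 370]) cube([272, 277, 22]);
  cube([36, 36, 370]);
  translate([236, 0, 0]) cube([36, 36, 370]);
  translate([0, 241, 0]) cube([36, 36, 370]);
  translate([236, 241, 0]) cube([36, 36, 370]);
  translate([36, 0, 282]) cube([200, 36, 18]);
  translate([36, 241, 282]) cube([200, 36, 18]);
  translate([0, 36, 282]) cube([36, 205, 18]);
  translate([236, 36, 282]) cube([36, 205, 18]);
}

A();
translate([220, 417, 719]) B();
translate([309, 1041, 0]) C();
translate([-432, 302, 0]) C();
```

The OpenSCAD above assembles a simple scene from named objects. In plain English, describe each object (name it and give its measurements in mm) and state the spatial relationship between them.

A is a table with a 890×881 mm rectangular top, 49 mm thick, top surface at z = 719 mm, supported by four 70×70 mm square legs, each inset 13 mm from the nearest pair of top edges, running from the floor. Four apron rails, 70 mm thick and 103 mm tall, run between adjacent legs with their top edges flush with the underside of the top and their outer faces flush with the legs' outer faces.

B is a straight ladder. Two 39×47 mm vertical rails, 1186 mm tall, stand 450 mm apart (outside-to-outside) with their front faces coplanar on the −y side. 4 rungs, each 47 mm deep and 33 mm tall, span between the inner faces of the rails, front faces flush with the rails. The lowest rung's underside is at z = 170 mm and rungs are spaced 276 mm apart (underside to underside).

C is a four-legged stool. The seat is a 272×277×22 mm slab whose top surface is at z = 392 mm; four square legs, each 36×36 mm in cross-section, run from the floor (z = 0) to the underside of the seat, each flush with a corner of the seat. Four stretchers, 36 mm wide and 18 mm tall, connect adjacent legs with their undersides at z = 282 mm, each running between the inner faces of the legs it joins and aligned with the legs' outer faces on the other axis.

The ladder is on top of the table, centred. Two stools sit around the table at the +y, −x sides.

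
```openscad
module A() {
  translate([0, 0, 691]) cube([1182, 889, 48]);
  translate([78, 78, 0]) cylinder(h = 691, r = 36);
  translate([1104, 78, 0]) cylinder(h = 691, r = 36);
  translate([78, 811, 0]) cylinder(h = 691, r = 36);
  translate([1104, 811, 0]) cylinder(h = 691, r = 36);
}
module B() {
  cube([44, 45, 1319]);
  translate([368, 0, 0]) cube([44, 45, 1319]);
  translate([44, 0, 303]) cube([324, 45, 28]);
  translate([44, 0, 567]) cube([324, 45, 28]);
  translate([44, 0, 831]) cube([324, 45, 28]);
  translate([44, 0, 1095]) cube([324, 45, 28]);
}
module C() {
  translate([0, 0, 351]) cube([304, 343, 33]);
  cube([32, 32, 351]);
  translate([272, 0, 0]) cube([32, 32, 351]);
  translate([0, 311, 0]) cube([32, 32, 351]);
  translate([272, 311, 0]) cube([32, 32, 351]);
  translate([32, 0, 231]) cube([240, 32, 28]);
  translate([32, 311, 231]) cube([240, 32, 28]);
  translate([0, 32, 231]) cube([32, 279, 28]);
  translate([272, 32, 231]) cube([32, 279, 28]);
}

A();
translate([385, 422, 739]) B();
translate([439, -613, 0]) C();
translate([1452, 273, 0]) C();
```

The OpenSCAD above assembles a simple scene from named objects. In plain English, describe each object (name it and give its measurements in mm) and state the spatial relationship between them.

A is a table: top 1182 mm (x) × 889 mm (y), 48 mm thick, upper face at z = 739 mm, on four round legs of 72 mm diameter, each leg's bounding box inset 42 mm from the nearest pair of top edges, running from z = 0 to the bottom of the top.

B is a straight ladder. Two 44×45 mm vertical rails, 1319 mm tall, stand 412 mm apart (outside-to-outside) with their front faces coplanar on the −y side. 4 rungs, each 45 mm deep and 28 mm tall, span between the inner faces of the rails, front faces flush with the rails. The lowest rung's underside is at z = 303 mm and rungs are spaced 264 mm apart (underside to underside).

C is a four-legged stool. The seat is a 304×343×33 mm slab whose top surface is at z = 384 mm; four square legs, each 32×32 mm in cross-section, run from the floor (z = 0) to the underside of the seat, each flush with a corner of the seat. Four stretchers, 32 mm wide and 28 mm tall, connect adjacent legs with their undersides at z = 231 mm, each running between the inner faces of the legs it joins and aligned with the legs' outer faces on the other axis.

The ladder is on top of the table, centred. Two stools sit around the table at the −y, +x sides.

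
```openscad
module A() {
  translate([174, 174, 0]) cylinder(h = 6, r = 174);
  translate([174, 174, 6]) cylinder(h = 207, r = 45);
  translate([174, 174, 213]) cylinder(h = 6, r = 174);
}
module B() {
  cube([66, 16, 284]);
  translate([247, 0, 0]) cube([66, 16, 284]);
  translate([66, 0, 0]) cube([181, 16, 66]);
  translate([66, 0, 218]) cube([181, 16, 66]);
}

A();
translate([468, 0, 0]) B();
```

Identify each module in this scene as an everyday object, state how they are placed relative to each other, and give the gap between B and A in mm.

A is a spool. B is a picture frame. The picture frame is on the floor beside the spool on its +x side. The gap between the picture frame and the spool is 120 mm.

The picture frame's nearest face is 120 mm from the spool's +x face.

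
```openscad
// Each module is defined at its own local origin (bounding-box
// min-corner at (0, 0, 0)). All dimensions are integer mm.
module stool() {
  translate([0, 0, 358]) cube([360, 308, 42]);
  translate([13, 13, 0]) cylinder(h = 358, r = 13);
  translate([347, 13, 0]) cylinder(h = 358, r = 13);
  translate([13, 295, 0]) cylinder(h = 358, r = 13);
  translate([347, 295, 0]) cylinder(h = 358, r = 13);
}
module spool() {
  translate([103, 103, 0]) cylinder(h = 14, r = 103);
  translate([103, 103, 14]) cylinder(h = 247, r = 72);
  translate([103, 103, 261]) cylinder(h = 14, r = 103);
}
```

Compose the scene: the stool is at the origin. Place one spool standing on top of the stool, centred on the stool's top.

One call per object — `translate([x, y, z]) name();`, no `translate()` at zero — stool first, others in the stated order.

stool();
translate([77, 51, 400]) spool();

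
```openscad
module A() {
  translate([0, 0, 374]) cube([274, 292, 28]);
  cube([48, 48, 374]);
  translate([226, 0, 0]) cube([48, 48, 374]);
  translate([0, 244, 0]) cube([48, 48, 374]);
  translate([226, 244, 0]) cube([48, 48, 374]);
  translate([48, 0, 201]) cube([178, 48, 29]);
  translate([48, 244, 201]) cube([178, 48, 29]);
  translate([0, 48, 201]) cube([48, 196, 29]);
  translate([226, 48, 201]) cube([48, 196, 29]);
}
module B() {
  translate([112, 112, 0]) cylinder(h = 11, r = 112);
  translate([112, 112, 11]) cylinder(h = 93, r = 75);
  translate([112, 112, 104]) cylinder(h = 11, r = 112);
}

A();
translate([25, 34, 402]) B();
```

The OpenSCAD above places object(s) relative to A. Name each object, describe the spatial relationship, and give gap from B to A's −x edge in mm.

The spool's min-x is at 25; the stool's min-x is 0; gap = 25 mm.

A is a stool. B is a spool. The spool is on top of the stool, centred. The gap from the spool to the stool's −x edge is 25 mm.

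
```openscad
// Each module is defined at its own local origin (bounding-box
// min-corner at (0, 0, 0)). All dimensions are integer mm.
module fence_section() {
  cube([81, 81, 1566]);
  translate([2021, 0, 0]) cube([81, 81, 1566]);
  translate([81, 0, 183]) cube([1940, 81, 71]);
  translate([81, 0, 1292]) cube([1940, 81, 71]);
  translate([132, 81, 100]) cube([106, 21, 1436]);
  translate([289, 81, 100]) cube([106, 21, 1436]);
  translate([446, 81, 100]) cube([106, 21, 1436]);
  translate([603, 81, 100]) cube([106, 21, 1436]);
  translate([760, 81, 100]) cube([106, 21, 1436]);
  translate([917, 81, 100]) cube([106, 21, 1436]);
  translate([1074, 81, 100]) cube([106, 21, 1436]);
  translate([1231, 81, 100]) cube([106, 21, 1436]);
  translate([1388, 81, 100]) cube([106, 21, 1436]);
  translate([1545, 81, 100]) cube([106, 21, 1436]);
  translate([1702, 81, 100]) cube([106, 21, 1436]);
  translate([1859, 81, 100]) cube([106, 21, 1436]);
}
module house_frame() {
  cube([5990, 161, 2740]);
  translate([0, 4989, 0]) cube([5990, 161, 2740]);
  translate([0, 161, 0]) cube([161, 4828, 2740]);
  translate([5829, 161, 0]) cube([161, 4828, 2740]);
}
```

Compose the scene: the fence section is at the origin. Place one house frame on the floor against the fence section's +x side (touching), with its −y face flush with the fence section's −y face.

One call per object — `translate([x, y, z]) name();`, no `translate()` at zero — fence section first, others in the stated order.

fence_section();
translate([2102, 0, 0]) house_frame();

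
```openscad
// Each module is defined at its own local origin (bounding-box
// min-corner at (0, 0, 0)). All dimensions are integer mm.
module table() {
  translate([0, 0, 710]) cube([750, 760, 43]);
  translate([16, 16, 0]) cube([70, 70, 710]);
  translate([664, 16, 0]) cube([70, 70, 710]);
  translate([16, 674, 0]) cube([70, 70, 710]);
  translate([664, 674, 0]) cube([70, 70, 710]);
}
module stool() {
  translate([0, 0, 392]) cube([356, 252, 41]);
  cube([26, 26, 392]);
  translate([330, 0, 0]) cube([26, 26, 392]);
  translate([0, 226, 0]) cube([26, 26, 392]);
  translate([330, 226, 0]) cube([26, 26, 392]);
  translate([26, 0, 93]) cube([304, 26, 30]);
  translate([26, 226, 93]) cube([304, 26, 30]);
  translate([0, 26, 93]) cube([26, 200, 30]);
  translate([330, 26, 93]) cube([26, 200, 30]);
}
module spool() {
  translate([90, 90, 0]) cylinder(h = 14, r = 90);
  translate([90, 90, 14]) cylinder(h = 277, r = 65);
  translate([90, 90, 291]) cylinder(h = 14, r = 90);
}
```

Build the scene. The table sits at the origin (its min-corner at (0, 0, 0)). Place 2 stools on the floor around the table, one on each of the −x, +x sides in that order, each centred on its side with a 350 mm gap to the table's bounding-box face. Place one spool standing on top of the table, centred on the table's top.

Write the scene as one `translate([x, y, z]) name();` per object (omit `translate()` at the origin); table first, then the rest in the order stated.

table();
translate([-706, 254, 0]) stool();
translate([1100, 254, 0]) stool();
translate([285, 290, 753]) spool();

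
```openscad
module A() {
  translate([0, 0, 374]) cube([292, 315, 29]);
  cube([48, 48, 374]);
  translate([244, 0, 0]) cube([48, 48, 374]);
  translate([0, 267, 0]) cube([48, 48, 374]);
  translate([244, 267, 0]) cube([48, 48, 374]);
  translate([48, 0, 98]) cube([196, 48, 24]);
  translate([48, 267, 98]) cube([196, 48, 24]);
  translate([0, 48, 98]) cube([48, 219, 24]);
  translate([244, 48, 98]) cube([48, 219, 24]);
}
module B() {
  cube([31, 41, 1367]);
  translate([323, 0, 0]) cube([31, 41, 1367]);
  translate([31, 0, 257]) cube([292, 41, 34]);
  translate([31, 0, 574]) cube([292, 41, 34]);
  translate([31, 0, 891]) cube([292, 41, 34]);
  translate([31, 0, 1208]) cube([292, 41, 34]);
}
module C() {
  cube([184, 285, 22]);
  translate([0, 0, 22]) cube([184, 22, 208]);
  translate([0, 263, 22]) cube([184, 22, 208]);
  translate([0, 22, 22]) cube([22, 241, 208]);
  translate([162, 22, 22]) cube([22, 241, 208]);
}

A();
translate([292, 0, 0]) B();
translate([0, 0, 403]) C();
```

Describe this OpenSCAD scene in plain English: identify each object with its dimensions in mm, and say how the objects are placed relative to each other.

A is a simple wooden stool: a rectangular seat 292 mm (x) by 315 mm (y), 29 mm thick, top face at z = 403 mm, on four square legs, each 48×48 mm in cross-section. The legs rest on z = 0, each flush with a corner of the seat. Four stretchers, 48 mm wide and 24 mm tall, connect adjacent legs with their undersides at z = 98 mm, each running between the inner faces of the legs it joins and aligned with the legs' outer faces on the other axis.

B is a wooden ladder with two side rails of 31×41 mm section and 1367 mm height, set 354 mm apart overall. Between them run 4 rectangular rungs (41 mm deep, 34 mm thick), front faces flush with the rails' −y face. The bottom of the first rung is 257 mm above the floor and each subsequent rung is 317 mm higher than the one below.

C is an open storage box with external size 184×285×230 mm and wall thickness 22 mm (the base is also 22 mm thick). The base covers the whole footprint; the four walls stand on the base, with the y-facing walls full-width and the x-facing walls fitting between their inner faces.

The ladder is against the stool's +x side, with their −y faces flush. The open box is on top of the stool.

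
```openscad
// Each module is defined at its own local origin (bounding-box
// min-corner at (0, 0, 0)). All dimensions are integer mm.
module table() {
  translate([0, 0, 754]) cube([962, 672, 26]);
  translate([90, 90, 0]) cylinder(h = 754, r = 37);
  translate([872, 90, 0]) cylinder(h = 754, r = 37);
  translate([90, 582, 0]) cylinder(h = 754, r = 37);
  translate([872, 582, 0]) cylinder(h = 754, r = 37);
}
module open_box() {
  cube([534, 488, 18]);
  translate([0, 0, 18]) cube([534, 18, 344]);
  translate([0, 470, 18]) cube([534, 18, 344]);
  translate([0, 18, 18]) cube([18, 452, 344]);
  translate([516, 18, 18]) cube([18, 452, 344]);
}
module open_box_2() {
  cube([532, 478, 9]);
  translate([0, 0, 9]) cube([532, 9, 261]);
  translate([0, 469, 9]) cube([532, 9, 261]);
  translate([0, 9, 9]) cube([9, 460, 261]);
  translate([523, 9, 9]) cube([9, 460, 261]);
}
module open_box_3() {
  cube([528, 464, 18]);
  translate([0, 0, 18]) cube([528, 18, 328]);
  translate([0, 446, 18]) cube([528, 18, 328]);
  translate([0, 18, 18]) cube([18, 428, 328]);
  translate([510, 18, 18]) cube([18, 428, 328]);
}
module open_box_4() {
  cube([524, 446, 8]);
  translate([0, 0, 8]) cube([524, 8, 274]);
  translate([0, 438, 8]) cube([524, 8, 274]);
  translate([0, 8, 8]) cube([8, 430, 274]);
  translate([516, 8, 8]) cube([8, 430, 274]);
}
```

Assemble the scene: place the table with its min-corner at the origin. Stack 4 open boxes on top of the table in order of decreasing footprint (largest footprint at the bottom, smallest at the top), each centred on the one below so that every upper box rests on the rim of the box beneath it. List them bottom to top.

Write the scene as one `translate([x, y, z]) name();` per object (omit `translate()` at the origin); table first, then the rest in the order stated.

table();
translate([214, 92, 780]) open_box();
translate([215, 97, 1142]) open_box_2();
translate([217, 104, 1412]) open_box_3();
translate([219, 113, 1758]) open_box_4();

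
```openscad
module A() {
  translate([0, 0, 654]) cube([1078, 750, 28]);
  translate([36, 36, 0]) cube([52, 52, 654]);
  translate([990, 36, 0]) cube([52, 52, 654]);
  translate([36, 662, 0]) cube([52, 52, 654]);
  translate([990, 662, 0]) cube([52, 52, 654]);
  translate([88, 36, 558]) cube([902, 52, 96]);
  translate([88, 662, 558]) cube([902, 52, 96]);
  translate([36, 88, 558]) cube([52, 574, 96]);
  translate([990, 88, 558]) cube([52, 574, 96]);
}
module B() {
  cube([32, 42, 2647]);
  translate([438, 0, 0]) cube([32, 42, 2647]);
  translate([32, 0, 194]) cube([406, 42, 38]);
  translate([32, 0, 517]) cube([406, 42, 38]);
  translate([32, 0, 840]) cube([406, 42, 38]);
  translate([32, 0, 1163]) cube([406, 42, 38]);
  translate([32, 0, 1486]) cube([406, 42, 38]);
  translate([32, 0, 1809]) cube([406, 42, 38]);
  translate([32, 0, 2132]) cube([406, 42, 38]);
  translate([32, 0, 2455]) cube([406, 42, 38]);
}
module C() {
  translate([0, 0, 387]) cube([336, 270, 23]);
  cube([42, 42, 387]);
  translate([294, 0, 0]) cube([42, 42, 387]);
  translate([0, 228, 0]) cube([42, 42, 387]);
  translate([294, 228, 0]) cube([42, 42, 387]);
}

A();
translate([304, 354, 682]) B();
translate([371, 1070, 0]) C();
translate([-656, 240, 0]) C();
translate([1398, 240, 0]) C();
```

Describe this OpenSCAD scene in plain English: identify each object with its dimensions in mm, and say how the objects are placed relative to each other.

A is a table: top 1078 mm (x) × 750 mm (y), 28 mm thick, upper face at z = 682 mm, on four 52×52 mm square legs, each inset 36 mm from the nearest pair of top edges, running from z = 0 to the bottom of the top. Four apron rails, 52 mm thick and 96 mm tall, run between adjacent legs with their top edges flush with the underside of the top and their outer faces flush with the legs' outer faces.

B is a straight ladder. Two 32×42 mm vertical rails, 2647 mm tall, stand 470 mm apart (outside-to-outside) with their front faces coplanar on the −y side. 8 rungs, each 42 mm deep and 38 mm tall, span between the inner faces of the rails, front faces flush with the rails. The lowest rung's underside is at z = 194 mm and rungs are spaced 323 mm apart (underside to underside).

C is a simple wooden stool: a rectangular seat 336 mm (x) by 270 mm (y), 23 mm thick, top face at z = 410 mm, on four square legs, each 42×42 mm in cross-section. The legs rest on z = 0, each flush with a corner of the seat.

The ladder is on top of the table, centred. Three stools sit around the table at the +y, −x, +x sides.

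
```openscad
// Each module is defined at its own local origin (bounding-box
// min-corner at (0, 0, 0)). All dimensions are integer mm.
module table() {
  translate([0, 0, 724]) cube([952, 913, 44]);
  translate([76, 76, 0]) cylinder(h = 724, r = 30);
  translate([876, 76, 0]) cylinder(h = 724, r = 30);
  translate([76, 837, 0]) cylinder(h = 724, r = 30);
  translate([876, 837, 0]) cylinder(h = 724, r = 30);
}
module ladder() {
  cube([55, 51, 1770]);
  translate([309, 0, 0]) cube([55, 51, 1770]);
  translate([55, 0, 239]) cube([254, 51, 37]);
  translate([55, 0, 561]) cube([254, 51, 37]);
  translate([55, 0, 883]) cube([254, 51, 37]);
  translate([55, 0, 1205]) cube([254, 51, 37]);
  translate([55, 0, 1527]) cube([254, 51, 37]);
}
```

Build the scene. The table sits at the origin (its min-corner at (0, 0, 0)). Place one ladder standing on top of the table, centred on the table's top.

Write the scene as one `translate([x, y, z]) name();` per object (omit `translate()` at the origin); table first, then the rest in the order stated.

table();
translate([294, 431, 768]) ladder();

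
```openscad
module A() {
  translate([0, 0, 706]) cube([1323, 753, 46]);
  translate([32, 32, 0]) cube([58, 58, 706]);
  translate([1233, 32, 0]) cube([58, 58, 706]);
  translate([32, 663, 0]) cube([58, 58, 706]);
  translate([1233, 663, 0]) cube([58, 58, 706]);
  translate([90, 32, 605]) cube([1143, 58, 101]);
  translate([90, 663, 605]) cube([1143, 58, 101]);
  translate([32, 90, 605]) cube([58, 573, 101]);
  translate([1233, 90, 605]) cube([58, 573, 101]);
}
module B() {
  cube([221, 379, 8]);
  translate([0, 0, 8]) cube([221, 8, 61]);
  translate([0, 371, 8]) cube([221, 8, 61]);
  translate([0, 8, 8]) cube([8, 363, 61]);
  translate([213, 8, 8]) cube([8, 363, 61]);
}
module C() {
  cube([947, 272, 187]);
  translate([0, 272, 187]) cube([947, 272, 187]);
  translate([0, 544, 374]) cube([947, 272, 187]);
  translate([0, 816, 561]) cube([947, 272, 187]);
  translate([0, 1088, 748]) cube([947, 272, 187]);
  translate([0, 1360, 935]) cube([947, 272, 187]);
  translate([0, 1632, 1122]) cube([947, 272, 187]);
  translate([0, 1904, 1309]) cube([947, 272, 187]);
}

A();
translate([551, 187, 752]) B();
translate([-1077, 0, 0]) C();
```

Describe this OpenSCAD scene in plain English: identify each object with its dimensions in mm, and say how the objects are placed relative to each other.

A is a table with a 1323×753 mm rectangular top, 46 mm thick, top surface at z = 752 mm, supported by four 58×58 mm square legs, each inset 32 mm from the nearest pair of top edges, running from the floor. Four apron rails, 58 mm thick and 101 mm tall, run between adjacent legs with their top edges flush with the underside of the top and their outer faces flush with the legs' outer faces.

B is an open storage box with external size 221×379×69 mm and wall thickness 8 mm (the base is also 8 mm thick). The base covers the whole footprint; the four walls stand on the base, with the y-facing walls full-width and the x-facing walls fitting between their inner faces.

C is a run of 8 identical solid stair steps. Each tread is 947×272 mm and each step block is 187 mm high. Step 1 rests on the floor; step k is offset from step 1 by (k−1)×272 mm in y and (k−1)×187 mm in z.

The open box is on top of the table, centred. The staircase is on the floor beside the table on its −x side.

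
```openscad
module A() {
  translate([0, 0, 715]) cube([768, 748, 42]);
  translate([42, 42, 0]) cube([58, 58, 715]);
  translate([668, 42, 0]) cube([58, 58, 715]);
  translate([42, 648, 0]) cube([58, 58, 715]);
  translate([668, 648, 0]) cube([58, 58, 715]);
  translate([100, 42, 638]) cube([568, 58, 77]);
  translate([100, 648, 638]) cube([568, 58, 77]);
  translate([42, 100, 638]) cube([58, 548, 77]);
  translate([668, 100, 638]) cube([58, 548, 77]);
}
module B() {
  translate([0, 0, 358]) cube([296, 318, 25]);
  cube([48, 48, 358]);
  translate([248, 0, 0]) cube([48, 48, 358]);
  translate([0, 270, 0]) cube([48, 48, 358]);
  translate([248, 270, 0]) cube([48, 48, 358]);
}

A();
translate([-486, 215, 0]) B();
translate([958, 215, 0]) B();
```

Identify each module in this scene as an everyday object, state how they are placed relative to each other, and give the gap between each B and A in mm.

Each stool's nearest face is 190 mm from the table's bounding box.

A is a table. B is a stool. Two stools sit around the table at the −x, +x sides. The gap between each stool and the table is 190 mm.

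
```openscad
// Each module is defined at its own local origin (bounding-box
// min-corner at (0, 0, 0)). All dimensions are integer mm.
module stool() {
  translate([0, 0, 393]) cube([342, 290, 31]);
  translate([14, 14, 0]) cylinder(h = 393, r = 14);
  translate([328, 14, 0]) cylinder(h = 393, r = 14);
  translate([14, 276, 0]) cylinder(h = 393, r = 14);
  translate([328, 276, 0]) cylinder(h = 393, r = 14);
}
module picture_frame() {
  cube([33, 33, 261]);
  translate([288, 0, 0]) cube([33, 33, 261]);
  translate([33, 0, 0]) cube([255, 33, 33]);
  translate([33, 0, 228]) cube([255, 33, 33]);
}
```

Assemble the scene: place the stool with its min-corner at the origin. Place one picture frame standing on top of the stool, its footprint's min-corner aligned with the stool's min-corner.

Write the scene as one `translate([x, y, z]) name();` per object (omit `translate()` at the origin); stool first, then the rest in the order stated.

stool();
translate([0, 0, 424]) picture_frame();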